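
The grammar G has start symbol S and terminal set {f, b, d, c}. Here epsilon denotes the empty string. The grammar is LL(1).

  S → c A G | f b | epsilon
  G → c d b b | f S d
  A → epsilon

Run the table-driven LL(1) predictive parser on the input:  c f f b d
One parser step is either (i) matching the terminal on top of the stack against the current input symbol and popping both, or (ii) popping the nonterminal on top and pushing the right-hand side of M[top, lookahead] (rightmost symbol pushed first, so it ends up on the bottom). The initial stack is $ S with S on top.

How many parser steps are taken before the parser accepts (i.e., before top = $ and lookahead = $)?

step 1: stack=$ S  input=c f f b d $  — expand S → c A G
step 2: stack=$ G A c  input=c f f b d $  — match c
step 3: stack=$ G A  input=f f b d $  — expand A → epsilon
step 4: stack=$ G  input=f f b d $  — expand G → f S d
step 5: stack=$ d S f  input=f f b d $  — match f
step 6: stack=$ d S  input=f b d $  — expand S → f b
step 7: stack=$ d b f  input=f b d $  — match f
step 8: stack=$ d b  input=b d $  — match b
step 9: stack=$ d  input=d $  — match d
Accept reached after 9 steps.

9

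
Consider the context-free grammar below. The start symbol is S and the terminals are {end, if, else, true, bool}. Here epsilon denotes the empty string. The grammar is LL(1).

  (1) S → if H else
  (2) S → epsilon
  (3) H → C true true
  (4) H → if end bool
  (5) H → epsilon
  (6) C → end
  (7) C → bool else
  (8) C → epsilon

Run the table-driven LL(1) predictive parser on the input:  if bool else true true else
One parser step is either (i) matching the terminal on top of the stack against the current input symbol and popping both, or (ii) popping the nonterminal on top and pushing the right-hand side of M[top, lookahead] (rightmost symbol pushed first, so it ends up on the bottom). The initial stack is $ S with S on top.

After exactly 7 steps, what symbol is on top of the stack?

     Stack                       Input                          Action
  1  $ S                         if bool else true true else $  expand S → if H else
  2  $ else H if                 if bool else true true else $  match if
  3  $ else H                    bool else true true else $     expand H → C true true
  4  $ else true true C          bool else true true else $     expand C → bool else
  5  $ else true true else bool  bool else true true else $     match bool
  6  $ else true true else       else true true else $          match else
  7  $ else true true            true true else $               match true
Stack after step 7: $ else true (top = true).

true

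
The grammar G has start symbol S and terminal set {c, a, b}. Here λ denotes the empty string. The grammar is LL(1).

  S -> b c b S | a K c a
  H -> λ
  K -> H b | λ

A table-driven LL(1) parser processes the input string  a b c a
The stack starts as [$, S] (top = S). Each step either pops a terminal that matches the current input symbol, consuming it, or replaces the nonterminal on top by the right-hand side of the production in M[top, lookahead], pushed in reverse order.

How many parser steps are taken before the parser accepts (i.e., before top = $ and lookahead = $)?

7

     Stack      Input      Action
  1  $ S        a b c a $  expand S -> a K c a
  2  $ a c K a  a b c a $  match a
  3  $ a c K    b c a $    expand K -> H b
  4  $ a c b H  b c a $    expand H -> λ
  5  $ a c b    b c a $    match b
  6  $ a c      c a $      match c
  7  $ a        a $        match a
Accept reached after 7 steps.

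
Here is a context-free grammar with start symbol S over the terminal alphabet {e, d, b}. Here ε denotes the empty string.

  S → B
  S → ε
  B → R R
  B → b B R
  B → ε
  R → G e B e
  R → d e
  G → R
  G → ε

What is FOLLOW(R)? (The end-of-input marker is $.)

{$, d, e}

FIRST(S) = {ε, b, d, e}  (via B)
FIRST(B) = {ε, b, d, e}  (via R R)
FIRST(R) = {d, e}  (via G e B e)
FIRST(G) = {ε, d, e}  (via R)
FOLLOW(S) includes $ since S is the start symbol.
FOLLOW(S): S appears on no right-hand side. Thus FOLLOW(S) = {$}.
FOLLOW(B): in S→B, the suffix after B is empty, so FOLLOW(B) ⊇ FOLLOW(S) = {$}; in B→b B R, B is followed by R with FIRST {d, e}; in R→G e B e, B is followed by e with FIRST {e}. Thus FOLLOW(B) = {$, d, e}.
FOLLOW(G): in R→G e B e, G is followed by e B e with FIRST {e}. Thus FOLLOW(G) = {e}.
FOLLOW(R): in B→R R (occurrence 1), R is followed by R with FIRST {d, e}; in B→R R (occurrence 2), the suffix after R is empty, so FOLLOW(R) ⊇ FOLLOW(B) = {$, d, e}; in B→b B R, the suffix after R is empty, so FOLLOW(R) ⊇ FOLLOW(B) = {$, d, e}; in G→R, the suffix after R is empty, so FOLLOW(R) ⊇ FOLLOW(G) = {e}. Thus FOLLOW(R) = {$, d, e}.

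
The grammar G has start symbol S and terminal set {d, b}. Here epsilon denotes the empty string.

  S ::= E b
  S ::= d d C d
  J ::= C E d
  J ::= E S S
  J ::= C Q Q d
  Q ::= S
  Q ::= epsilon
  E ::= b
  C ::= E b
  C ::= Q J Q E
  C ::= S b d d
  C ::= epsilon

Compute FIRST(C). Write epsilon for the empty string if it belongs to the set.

{epsilon, b, d}

FIRST(E): from E::=b we get {b}. So FIRST(E) = {b}.
FIRST(S): from S::=E b we get {b}; from S::=d d C d we get {d}. So FIRST(S) = {b, d}.
FIRST(Q): from Q::=S we get {b, d}; from Q::=epsilon we get {epsilon}. So FIRST(Q) = {epsilon, b, d}.
FIRST(J): from J::=C E d we get {b, d}; from J::=E S S we get {b}; from J::=C Q Q d we get {b, d}. So FIRST(J) = {b, d}.
FIRST(C): from C::=E b we get {b}; from C::=Q J Q E we get {b, d}; from C::=S b d d we get {b, d}; from C::=epsilon we get {epsilon}. So FIRST(C) = {epsilon, b, d}.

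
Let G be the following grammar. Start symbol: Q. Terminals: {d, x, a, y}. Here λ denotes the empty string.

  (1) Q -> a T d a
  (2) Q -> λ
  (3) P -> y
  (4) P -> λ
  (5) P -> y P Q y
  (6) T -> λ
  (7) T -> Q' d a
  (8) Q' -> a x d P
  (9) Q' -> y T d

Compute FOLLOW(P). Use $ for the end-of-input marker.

FIRST(Q): from Q->a T d a we get {a}; from Q->λ we get {λ}. So FIRST(Q) = {λ, a}.
FIRST(P): from P->y we get {y}; from P->λ we get {λ}; from P->y P Q y we get {y}. So FIRST(P) = {λ, y}.
FIRST(Q'): from Q'->a x d P we get {a}; from Q'->y T d we get {y}. So FIRST(Q') = {a, y}.
FIRST(T): from T->λ we get {λ}; from T->Q' d a we get {a, y}. So FIRST(T) = {λ, a, y}.
FOLLOW(Q) includes $ since Q is the start symbol.
FOLLOW(Q): in P->y P Q y, Q is followed by y with FIRST {y}. Thus FOLLOW(Q) = {$, y}.
FOLLOW(T): in Q->a T d a, T is followed by d a with FIRST {d}; in Q'->y T d, T is followed by d with FIRST {d}. Thus FOLLOW(T) = {d}.
FOLLOW(Q'): in T->Q' d a, Q' is followed by d a with FIRST {d}. Thus FOLLOW(Q') = {d}.
FOLLOW(P): in P->y P Q y, P is followed by Q y with FIRST {a, y}; in Q'->a x d P, the suffix after P is empty, so FOLLOW(P) ⊇ FOLLOW(Q') = {d}. Thus FOLLOW(P) = {a, d, y}.

{a, d, y}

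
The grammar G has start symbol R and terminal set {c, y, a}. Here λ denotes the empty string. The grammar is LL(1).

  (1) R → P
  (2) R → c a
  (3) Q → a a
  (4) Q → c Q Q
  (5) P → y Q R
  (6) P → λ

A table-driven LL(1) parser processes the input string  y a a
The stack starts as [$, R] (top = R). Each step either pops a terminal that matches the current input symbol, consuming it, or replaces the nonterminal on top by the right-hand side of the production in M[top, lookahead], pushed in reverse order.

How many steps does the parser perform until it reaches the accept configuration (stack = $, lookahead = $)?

8

step 1: stack=$ R  input=y a a $  — expand R → P
step 2: stack=$ P  input=y a a $  — expand P → y Q R
step 3: stack=$ R Q y  input=y a a $  — match y
step 4: stack=$ R Q  input=a a $  — expand Q → a a
step 5: stack=$ R a a  input=a a $  — match a
step 6: stack=$ R a  input=a $  — match a
step 7: stack=$ R  input=$  — expand R → P
step 8: stack=$ P  input=$  — expand P → λ
Accept reached after 8 steps.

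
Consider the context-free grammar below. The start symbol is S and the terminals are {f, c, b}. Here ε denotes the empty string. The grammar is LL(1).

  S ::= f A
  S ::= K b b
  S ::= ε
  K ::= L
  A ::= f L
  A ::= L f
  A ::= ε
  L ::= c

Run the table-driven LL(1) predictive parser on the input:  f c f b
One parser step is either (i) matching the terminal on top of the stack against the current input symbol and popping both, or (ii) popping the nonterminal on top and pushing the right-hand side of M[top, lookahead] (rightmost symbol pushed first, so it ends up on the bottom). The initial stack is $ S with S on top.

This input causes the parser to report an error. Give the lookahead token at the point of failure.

     Stack  Input      Action
  1  $ S    f c f b $  expand S ::= f A
  2  $ A f  f c f b $  match f
  3  $ A    c f b $    expand A ::= L f
  4  $ f L  c f b $    expand L ::= c
  5  $ f c  c f b $    match c
  6  $ f    f b $      match f
  7  $      b $        error: stack empty but input remains

b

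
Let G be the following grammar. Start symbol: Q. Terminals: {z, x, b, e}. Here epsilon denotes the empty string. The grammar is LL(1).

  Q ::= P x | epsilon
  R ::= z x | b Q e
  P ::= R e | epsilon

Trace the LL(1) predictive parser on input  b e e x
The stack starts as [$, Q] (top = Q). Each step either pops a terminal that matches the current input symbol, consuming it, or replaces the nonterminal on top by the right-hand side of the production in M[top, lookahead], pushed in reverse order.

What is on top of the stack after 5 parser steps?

e

     Stack        Input      Action
  1  $ Q          b e e x $  expand Q ::= P x
  2  $ x P        b e e x $  expand P ::= R e
  3  $ x e R      b e e x $  expand R ::= b Q e
  4  $ x e e Q b  b e e x $  match b
  5  $ x e e Q    e e x $    expand Q ::= epsilon
Stack after step 5: $ x e e (top = e).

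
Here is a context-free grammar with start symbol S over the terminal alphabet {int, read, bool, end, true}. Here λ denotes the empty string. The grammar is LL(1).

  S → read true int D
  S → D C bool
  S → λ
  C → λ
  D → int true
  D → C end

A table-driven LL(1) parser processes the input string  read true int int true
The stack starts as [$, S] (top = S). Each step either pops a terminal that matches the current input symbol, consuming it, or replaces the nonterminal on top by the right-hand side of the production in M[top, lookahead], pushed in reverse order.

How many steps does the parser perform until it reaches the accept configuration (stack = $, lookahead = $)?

7

     Stack              Input                     Action
  1  $ S                read true int int true $  expand S → read true int D
  2  $ D int true read  read true int int true $  match read
  3  $ D int true       true int int true $       match true
  4  $ D int            int int true $            match int
  5  $ D                int true $                expand D → int true
  6  $ true int         int true $                match int
  7  $ true             true $                    match true
Accept reached after 7 steps.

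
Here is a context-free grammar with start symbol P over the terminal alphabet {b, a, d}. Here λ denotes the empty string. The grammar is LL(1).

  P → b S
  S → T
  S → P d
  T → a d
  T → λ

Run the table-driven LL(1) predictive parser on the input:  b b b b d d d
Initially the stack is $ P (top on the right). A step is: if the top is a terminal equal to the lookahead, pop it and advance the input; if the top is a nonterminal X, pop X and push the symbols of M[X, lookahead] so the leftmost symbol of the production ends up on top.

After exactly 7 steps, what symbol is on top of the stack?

step 1: stack=$ P  input=b b b b d d d $  — expand P → b S
step 2: stack=$ S b  input=b b b b d d d $  — match b
step 3: stack=$ S  input=b b b d d d $  — expand S → P d
step 4: stack=$ d P  input=b b b d d d $  — expand P → b S
step 5: stack=$ d S b  input=b b b d d d $  — match b
step 6: stack=$ d S  input=b b d d d $  — expand S → P d
step 7: stack=$ d d P  input=b b d d d $  — expand P → b S
Stack after step 7: $ d d S b (top = b).

b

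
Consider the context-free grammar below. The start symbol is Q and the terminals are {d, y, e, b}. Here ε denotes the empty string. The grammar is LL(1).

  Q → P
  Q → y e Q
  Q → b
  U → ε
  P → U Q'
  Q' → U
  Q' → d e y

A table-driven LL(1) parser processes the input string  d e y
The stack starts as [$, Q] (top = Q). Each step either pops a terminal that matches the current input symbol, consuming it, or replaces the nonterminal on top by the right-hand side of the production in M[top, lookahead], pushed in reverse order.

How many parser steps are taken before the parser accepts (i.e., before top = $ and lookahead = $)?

     Stack    Input    Action
  1  $ Q      d e y $  expand Q → P
  2  $ P      d e y $  expand P → U Q'
  3  $ Q' U   d e y $  expand U → ε
  4  $ Q'     d e y $  expand Q' → d e y
  5  $ y e d  d e y $  match d
  6  $ y e    e y $    match e
  7  $ y      y $      match y
Accept reached after 7 steps.

7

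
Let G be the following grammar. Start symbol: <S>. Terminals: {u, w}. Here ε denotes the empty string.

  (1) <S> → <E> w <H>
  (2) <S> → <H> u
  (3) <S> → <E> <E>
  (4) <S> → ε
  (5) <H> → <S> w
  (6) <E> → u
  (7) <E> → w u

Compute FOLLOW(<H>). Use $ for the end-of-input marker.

{$, u, w}

FIRST(<E>) = {u, w}
FIRST(<S>) = {ε, u, w}  (via <E> w <H>, <H> u, <E> <E>)
FIRST(<H>) = {u, w}  (via <S> w)
FOLLOW(<S>) includes $ since <S> is the start symbol.
FOLLOW(<S>): in <H>→<S> w, <S> is followed by w with FIRST {w}. Thus FOLLOW(<S>) = {$, w}.
FOLLOW(<H>): in <S>→<E> w <H>, the suffix after <H> is empty, so FOLLOW(<H>) ⊇ FOLLOW(<S>) = {$, w}; in <S>→<H> u, <H> is followed by u with FIRST {u}. Thus FOLLOW(<H>) = {$, u, w}.
FOLLOW(<E>): in <S>→<E> w <H>, <E> is followed by w <H> with FIRST {w}; in <S>→<E> <E> (occurrence 1), <E> is followed by <E> with FIRST {u, w}; in <S>→<E> <E> (occurrence 2), the suffix after <E> is empty, so FOLLOW(<E>) ⊇ FOLLOW(<S>) = {$, w}. Thus FOLLOW(<E>) = {$, u, w}.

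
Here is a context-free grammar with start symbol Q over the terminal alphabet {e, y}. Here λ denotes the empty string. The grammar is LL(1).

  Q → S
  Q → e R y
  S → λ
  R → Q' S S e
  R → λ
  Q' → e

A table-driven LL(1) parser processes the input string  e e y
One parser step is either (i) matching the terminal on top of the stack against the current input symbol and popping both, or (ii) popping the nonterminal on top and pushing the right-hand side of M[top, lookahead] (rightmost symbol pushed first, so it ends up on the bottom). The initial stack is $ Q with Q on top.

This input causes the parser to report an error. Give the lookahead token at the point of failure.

y

     Stack         Input    Action
  1  $ Q           e e y $  expand Q → e R y
  2  $ y R e       e e y $  match e
  3  $ y R         e y $    expand R → Q' S S e
  4  $ y e S S Q'  e y $    expand Q' → e
  5  $ y e S S e   e y $    match e
  6  $ y e S S     y $      error: M[S, y] is empty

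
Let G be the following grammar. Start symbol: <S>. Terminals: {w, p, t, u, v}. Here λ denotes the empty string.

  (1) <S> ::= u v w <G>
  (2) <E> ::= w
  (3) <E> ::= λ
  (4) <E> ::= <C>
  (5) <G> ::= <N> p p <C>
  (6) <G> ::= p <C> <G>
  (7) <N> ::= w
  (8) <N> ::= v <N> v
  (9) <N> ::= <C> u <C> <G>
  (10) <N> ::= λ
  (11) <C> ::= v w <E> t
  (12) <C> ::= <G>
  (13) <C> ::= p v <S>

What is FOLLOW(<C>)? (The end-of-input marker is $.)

FIRST(<S>): from <S>::=u v w <G> we get {u}. So FIRST(<S>) = {u}.
FIRST(<E>): from <E>::=w we get {w}; from <E>::=λ we get {λ}; from <E>::=<C> we get {p, v, w}. So FIRST(<E>) = {λ, p, v, w}.
FIRST(<G>): from <G>::=<N> p p <C> we get {p, v, w}; from <G>::=p <C> <G> we get {p}. So FIRST(<G>) = {p, v, w}.
FIRST(<C>): from <C>::=v w <E> t we get {v}; from <C>::=<G> we get {p, v, w}; from <C>::=p v <S> we get {p}. So FIRST(<C>) = {p, v, w}.
FIRST(<N>): from <N>::=w we get {w}; from <N>::=v <N> v we get {v}; from <N>::=<C> u <C> <G> we get {p, v, w}; from <N>::=λ we get {λ}. So FIRST(<N>) = {λ, p, v, w}.
FOLLOW(<S>) includes $ since <S> is the start symbol.
FOLLOW(<E>): in <C>::=v w <E> t, <E> is followed by t with FIRST {t}. Thus FOLLOW(<E>) = {t}.
FOLLOW(<N>): in <G>::=<N> p p <C>, <N> is followed by p p <C> with FIRST {p}; in <N>::=v <N> v, <N> is followed by v with FIRST {v}. Thus FOLLOW(<N>) = {p, v}.
FOLLOW(<S>): in <C>::=p v <S>, the suffix after <S> is empty, so FOLLOW(<S>) ⊇ FOLLOW(<C>) = {$, p, t, u, v, w}. Thus FOLLOW(<S>) = {$, p, t, u, v, w}.
FOLLOW(<G>): in <S>::=u v w <G>, the suffix after <G> is empty, so FOLLOW(<G>) ⊇ FOLLOW(<S>) = {$, p, t, u, v, w}; in <G>::=p <C> <G>, the suffix after <G> is empty (adds nothing new); in <N>::=<C> u <C> <G>, the suffix after <G> is empty, so FOLLOW(<G>) ⊇ FOLLOW(<N>) = {p, v}; in <C>::=<G>, the suffix after <G> is empty, so FOLLOW(<G>) ⊇ FOLLOW(<C>) = {$, p, t, u, v, w}. Thus FOLLOW(<G>) = {$, p, t, u, v, w}.
FOLLOW(<C>): in <E>::=<C>, the suffix after <C> is empty, so FOLLOW(<C>) ⊇ FOLLOW(<E>) = {t}; in <G>::=<N> p p <C>, the suffix after <C> is empty, so FOLLOW(<C>) ⊇ FOLLOW(<G>) = {$, p, t, u, v, w}; in <G>::=p <C> <G>, <C> is followed by <G> with FIRST {p, v, w}; in <N>::=<C> u <C> <G> (occurrence 1), <C> is followed by u <C> <G> with FIRST {u}; in <N>::=<C> u <C> <G> (occurrence 2), <C> is followed by <G> with FIRST {p, v, w}. Thus FOLLOW(<C>) = {$, p, t, u, v, w}.

{$, p, t, u, v, w}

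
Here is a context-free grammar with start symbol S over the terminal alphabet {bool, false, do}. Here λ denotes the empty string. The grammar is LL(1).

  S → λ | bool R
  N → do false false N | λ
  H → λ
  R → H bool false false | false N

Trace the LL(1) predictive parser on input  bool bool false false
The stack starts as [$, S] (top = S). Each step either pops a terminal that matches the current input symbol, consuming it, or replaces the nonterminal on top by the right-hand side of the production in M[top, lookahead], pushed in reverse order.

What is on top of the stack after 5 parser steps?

false

step 1: stack=$ S  input=bool bool false false $  — expand S → bool R
step 2: stack=$ R bool  input=bool bool false false $  — match bool
step 3: stack=$ R  input=bool false false $  — expand R → H bool false false
step 4: stack=$ false false bool H  input=bool false false $  — expand H → λ
step 5: stack=$ false false bool  input=bool false false $  — match bool
Stack after step 5: $ false false (top = false).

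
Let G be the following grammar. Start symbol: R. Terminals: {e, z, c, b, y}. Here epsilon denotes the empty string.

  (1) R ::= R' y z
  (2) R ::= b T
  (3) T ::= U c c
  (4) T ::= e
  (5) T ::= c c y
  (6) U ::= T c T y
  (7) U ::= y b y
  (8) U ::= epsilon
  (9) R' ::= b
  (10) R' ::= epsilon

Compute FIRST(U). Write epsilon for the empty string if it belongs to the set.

FIRST(R') = {epsilon, b}
FIRST(R) = {b, y}  (via R' y z)
FIRST(T) = {c, e, y}  (via U c c)
FIRST(U) = {epsilon, c, e, y}  (via T c T y)

{epsilon, c, e, y}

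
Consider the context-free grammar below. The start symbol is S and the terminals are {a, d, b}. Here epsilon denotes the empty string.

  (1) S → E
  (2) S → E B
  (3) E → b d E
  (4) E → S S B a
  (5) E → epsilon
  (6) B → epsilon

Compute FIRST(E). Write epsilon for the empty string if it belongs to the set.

{epsilon, a, b}

FIRST(B) = {epsilon}
FIRST(S) = {epsilon, a, b}  (via E, E B)
FIRST(E) = {epsilon, a, b}  (via S S B a)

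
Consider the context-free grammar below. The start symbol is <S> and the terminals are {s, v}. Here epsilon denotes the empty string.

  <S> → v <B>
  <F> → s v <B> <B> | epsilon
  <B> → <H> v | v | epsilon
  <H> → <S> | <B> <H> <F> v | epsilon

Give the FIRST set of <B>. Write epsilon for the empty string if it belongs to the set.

{epsilon, s, v}

FIRST(<S>) = {v}
FIRST(<F>) = {epsilon, s}
FIRST(<B>) = {epsilon, s, v}  (via <H> v)
FIRST(<H>) = {epsilon, s, v}  (via <S>, <B> <H> <F> v)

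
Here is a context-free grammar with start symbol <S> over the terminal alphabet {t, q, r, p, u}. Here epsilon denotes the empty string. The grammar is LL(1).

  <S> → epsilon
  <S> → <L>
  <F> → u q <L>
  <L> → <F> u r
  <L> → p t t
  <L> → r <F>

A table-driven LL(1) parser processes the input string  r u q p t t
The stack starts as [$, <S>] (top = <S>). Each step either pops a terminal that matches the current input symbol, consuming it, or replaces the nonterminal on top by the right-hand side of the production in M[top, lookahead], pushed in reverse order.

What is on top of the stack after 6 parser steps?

<L>

     Stack      Input          Action
  1  $ <S>      r u q p t t $  expand <S> → <L>
  2  $ <L>      r u q p t t $  expand <L> → r <F>
  3  $ <F> r    r u q p t t $  match r
  4  $ <F>      u q p t t $    expand <F> → u q <L>
  5  $ <L> q u  u q p t t $    match u
  6  $ <L> q    q p t t $      match q
Stack after step 6: $ <L> (top = <L>).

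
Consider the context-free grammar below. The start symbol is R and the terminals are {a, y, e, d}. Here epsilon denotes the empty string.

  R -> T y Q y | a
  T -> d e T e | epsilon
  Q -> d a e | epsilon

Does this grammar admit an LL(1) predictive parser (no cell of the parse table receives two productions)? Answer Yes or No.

Yes

FIRST(R) = {a, d, y}
FIRST(T) = {epsilon, d}
FIRST(Q) = {epsilon, d}
FOLLOW(R) = {$}
FOLLOW(T) = {e, y}
FOLLOW(Q) = {y}
Each cell of M receives at most one production.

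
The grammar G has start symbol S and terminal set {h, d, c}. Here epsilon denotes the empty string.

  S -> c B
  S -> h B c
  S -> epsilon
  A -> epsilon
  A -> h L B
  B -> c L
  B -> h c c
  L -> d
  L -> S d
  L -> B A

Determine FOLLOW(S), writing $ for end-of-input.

{$, d}

FIRST(S): from S->c B we get {c}; from S->h B c we get {h}; from S->epsilon we get {epsilon}. So FIRST(S) = {epsilon, c, h}.
FIRST(A): from A->epsilon we get {epsilon}; from A->h L B we get {h}. So FIRST(A) = {epsilon, h}.
FIRST(B): from B->c L we get {c}; from B->h c c we get {h}. So FIRST(B) = {c, h}.
FIRST(L): from L->d we get {d}; from L->S d we get {c, d, h}; from L->B A we get {c, h}. So FIRST(L) = {c, d, h}.
FOLLOW(S) includes $ since S is the start symbol.
FOLLOW(S): in L->S d, S is followed by d with FIRST {d}. Thus FOLLOW(S) = {$, d}.
FOLLOW(A): in L->B A, the suffix after A is empty, so FOLLOW(A) ⊇ FOLLOW(L) = {$, c, d, h}. Thus FOLLOW(A) = {$, c, d, h}.
FOLLOW(B): in S->c B, the suffix after B is empty, so FOLLOW(B) ⊇ FOLLOW(S) = {$, d}; in S->h B c, B is followed by c with FIRST {c}; in A->h L B, the suffix after B is empty, so FOLLOW(B) ⊇ FOLLOW(A) = {$, c, d, h}; in L->B A, B is followed by A with FIRST {epsilon, h}; in L->B A, the suffix after B is nullable, so FOLLOW(B) ⊇ FOLLOW(L) = {$, c, d, h}. Thus FOLLOW(B) = {$, c, d, h}.
FOLLOW(L): in A->h L B, L is followed by B with FIRST {c, h}; in B->c L, the suffix after L is empty, so FOLLOW(L) ⊇ FOLLOW(B) = {$, c, d, h}. Thus FOLLOW(L) = {$, c, d, h}.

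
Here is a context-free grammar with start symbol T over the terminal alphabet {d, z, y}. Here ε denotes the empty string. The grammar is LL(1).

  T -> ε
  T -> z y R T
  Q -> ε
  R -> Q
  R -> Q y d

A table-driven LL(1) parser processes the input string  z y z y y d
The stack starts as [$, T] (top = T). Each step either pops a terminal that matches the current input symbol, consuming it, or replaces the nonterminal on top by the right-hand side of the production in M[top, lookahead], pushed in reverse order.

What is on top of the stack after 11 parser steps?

      Stack      Input          Action
   1  $ T        z y z y y d $  expand T -> z y R T
   2  $ T R y z  z y z y y d $  match z
   3  $ T R y    y z y y d $    match y
   4  $ T R      z y y d $      expand R -> Q
   5  $ T Q      z y y d $      expand Q -> ε
   6  $ T        z y y d $      expand T -> z y R T
   7  $ T R y z  z y y d $      match z
   8  $ T R y    y y d $        match y
   9  $ T R      y d $          expand R -> Q y d
  10  $ T d y Q  y d $          expand Q -> ε
  11  $ T d y    y d $          match y
Stack after step 11: $ T d (top = d).

d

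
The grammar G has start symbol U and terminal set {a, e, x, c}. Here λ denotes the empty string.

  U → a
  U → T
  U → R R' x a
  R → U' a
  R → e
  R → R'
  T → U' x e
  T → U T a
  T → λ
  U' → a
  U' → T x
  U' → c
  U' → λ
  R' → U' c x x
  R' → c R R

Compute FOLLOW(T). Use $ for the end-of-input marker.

FIRST(U) = {λ, a, c, e, x}  (via T, R R' x a)
FIRST(R) = {a, c, e, x}  (via U' a, R')
FIRST(T) = {λ, a, c, e, x}  (via U' x e, U T a)
FIRST(U') = {λ, a, c, e, x}  (via T x)
FIRST(R') = {a, c, e, x}  (via U' c x x)
FOLLOW(U) includes $ since U is the start symbol.
FOLLOW(U): in T→U T a, U is followed by T a with FIRST {a, c, e, x}. Thus FOLLOW(U) = {$, a, c, e, x}.
FOLLOW(T): in U→T, the suffix after T is empty, so FOLLOW(T) ⊇ FOLLOW(U) = {$, a, c, e, x}; in T→U T a, T is followed by a with FIRST {a}; in U'→T x, T is followed by x with FIRST {x}. Thus FOLLOW(T) = {$, a, c, e, x}.
FOLLOW(U'): in R→U' a, U' is followed by a with FIRST {a}; in T→U' x e, U' is followed by x e with FIRST {x}; in R'→U' c x x, U' is followed by c x x with FIRST {c}. Thus FOLLOW(U') = {a, c, x}.
FOLLOW(R): in U→R R' x a, R is followed by R' x a with FIRST {a, c, e, x}; in R'→c R R (occurrence 1), R is followed by R with FIRST {a, c, e, x}; in R'→c R R (occurrence 2), the suffix after R is empty, so FOLLOW(R) ⊇ FOLLOW(R') = {a, c, e, x}. Thus FOLLOW(R) = {a, c, e, x}.
FOLLOW(R'): in U→R R' x a, R' is followed by x a with FIRST {x}; in R→R', the suffix after R' is empty, so FOLLOW(R') ⊇ FOLLOW(R) = {a, c, e, x}. Thus FOLLOW(R') = {a, c, e, x}.

{$, a, c, e, x}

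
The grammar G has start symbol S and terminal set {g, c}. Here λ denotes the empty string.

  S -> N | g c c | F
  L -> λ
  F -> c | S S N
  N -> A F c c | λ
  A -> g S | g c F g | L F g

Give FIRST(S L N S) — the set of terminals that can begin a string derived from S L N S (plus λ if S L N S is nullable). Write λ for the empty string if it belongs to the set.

FIRST(L) = {λ}
FIRST(S) = {λ, c, g}  (via N, F)
FIRST(F) = {λ, c, g}  (via S S N)
FIRST(A) = {c, g}  (via L F g)
FIRST(N) = {λ, c, g}  (via A F c c)
FIRST(S L N S): take FIRST of each symbol in turn, carrying on past any symbol whose FIRST contains λ; result {λ, c, g}.

{λ, c, g}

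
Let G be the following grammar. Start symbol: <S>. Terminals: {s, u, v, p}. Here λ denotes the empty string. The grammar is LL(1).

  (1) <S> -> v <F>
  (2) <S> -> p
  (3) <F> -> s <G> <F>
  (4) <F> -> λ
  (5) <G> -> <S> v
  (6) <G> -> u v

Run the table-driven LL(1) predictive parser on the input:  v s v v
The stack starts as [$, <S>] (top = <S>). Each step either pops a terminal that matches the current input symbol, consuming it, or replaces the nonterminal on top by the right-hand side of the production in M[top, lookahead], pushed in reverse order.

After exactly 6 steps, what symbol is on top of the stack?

v

     Stack        Input      Action
  1  $ <S>        v s v v $  expand <S> -> v <F>
  2  $ <F> v      v s v v $  match v
  3  $ <F>        s v v $    expand <F> -> s <G> <F>
  4  $ <F> <G> s  s v v $    match s
  5  $ <F> <G>    v v $      expand <G> -> <S> v
  6  $ <F> v <S>  v v $      expand <S> -> v <F>
Stack after step 6: $ <F> v <F> v (top = v).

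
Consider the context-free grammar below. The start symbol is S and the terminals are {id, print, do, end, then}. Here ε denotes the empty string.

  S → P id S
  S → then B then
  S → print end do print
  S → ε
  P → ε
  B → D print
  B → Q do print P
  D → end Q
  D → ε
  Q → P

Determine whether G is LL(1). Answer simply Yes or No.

FIRST(S) = {ε, id, print, then}
FIRST(P) = {ε}
FIRST(B) = {do, end, print}
FIRST(D) = {ε, end}
FIRST(Q) = {ε}
FOLLOW(S) = {$}
FOLLOW(P) = {do, id, print, then}
FOLLOW(B) = {then}
FOLLOW(D) = {print}
FOLLOW(Q) = {do, print}
Each cell of M receives at most one production.

Yes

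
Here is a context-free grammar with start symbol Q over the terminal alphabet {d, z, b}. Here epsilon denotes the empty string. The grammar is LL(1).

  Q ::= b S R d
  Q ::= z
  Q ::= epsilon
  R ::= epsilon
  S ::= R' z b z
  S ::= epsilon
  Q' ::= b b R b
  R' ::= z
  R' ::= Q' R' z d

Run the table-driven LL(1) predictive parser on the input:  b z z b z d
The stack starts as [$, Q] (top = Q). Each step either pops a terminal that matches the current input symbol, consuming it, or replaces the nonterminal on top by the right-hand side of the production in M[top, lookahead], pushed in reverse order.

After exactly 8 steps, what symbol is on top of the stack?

R

step 1: stack=$ Q  input=b z z b z d $  — expand Q ::= b S R d
step 2: stack=$ d R S b  input=b z z b z d $  — match b
step 3: stack=$ d R S  input=z z b z d $  — expand S ::= R' z b z
step 4: stack=$ d R z b z R'  input=z z b z d $  — expand R' ::= z
step 5: stack=$ d R z b z z  input=z z b z d $  — match z
step 6: stack=$ d R z b z  input=z b z d $  — match z
step 7: stack=$ d R z b  input=b z d $  — match b
step 8: stack=$ d R z  input=z d $  — match z
Stack after step 8: $ d R (top = R).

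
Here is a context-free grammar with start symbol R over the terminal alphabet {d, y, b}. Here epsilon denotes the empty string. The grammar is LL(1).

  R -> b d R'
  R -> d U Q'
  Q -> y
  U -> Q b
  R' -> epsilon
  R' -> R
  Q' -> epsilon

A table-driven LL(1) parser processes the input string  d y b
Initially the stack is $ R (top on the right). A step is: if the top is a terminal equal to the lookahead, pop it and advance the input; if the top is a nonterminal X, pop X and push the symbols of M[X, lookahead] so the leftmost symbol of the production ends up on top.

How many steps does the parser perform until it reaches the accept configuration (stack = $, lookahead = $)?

7

     Stack     Input    Action
  1  $ R       d y b $  expand R -> d U Q'
  2  $ Q' U d  d y b $  match d
  3  $ Q' U    y b $    expand U -> Q b
  4  $ Q' b Q  y b $    expand Q -> y
  5  $ Q' b y  y b $    match y
  6  $ Q' b    b $      match b
  7  $ Q'      $        expand Q' -> epsilon
Accept reached after 7 steps.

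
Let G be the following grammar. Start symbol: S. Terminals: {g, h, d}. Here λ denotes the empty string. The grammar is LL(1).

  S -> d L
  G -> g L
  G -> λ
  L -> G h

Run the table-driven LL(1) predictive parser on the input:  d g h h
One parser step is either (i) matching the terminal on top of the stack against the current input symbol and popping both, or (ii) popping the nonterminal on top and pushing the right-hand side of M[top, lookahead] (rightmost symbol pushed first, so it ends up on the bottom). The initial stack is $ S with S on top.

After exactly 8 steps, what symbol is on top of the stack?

     Stack    Input      Action
  1  $ S      d g h h $  expand S -> d L
  2  $ L d    d g h h $  match d
  3  $ L      g h h $    expand L -> G h
  4  $ h G    g h h $    expand G -> g L
  5  $ h L g  g h h $    match g
  6  $ h L    h h $      expand L -> G h
  7  $ h h G  h h $      expand G -> λ
  8  $ h h    h h $      match h
Stack after step 8: $ h (top = h).

h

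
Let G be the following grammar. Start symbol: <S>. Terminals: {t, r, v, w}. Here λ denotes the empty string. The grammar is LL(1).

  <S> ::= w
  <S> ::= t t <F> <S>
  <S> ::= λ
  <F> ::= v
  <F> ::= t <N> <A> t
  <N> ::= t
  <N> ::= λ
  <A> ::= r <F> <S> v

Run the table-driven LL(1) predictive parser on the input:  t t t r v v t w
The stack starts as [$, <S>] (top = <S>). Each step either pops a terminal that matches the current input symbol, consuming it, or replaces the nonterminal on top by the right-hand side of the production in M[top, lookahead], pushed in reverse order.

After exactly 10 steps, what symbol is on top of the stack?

<S>

step 1: stack=$ <S>  input=t t t r v v t w $  — expand <S> ::= t t <F> <S>
step 2: stack=$ <S> <F> t t  input=t t t r v v t w $  — match t
step 3: stack=$ <S> <F> t  input=t t r v v t w $  — match t
step 4: stack=$ <S> <F>  input=t r v v t w $  — expand <F> ::= t <N> <A> t
step 5: stack=$ <S> t <A> <N> t  input=t r v v t w $  — match t
step 6: stack=$ <S> t <A> <N>  input=r v v t w $  — expand <N> ::= λ
step 7: stack=$ <S> t <A>  input=r v v t w $  — expand <A> ::= r <F> <S> v
step 8: stack=$ <S> t v <S> <F> r  input=r v v t w $  — match r
step 9: stack=$ <S> t v <S> <F>  input=v v t w $  — expand <F> ::= v
step 10: stack=$ <S> t v <S> v  input=v v t w $  — match v
Stack after step 10: $ <S> t v <S> (top = <S>).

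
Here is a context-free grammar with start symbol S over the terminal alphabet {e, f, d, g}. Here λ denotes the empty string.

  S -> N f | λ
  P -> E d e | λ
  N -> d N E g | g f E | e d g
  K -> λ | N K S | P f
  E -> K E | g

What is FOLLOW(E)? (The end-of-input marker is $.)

FIRST(N): from N->d N E g we get {d}; from N->g f E we get {g}; from N->e d g we get {e}. So FIRST(N) = {d, e, g}.
FIRST(S): from S->N f we get {d, e, g}; from S->λ we get {λ}. So FIRST(S) = {λ, d, e, g}.
FIRST(P): from P->E d e we get {d, e, f, g}; from P->λ we get {λ}. So FIRST(P) = {λ, d, e, f, g}.
FIRST(K): from K->λ we get {λ}; from K->N K S we get {d, e, g}; from K->P f we get {d, e, f, g}. So FIRST(K) = {λ, d, e, f, g}.
FIRST(E): from E->K E we get {d, e, f, g}; from E->g we get {g}. So FIRST(E) = {d, e, f, g}.
FOLLOW(S) includes $ since S is the start symbol.
FOLLOW(P): in K->P f, P is followed by f with FIRST {f}. Thus FOLLOW(P) = {f}.
FOLLOW(K): in K->N K S, K is followed by S with FIRST {λ, d, e, g}; in K->N K S, the suffix after K is nullable (adds nothing new); in E->K E, K is followed by E with FIRST {d, e, f, g}. Thus FOLLOW(K) = {d, e, f, g}.
FOLLOW(S): in K->N K S, the suffix after S is empty, so FOLLOW(S) ⊇ FOLLOW(K) = {d, e, f, g}. Thus FOLLOW(S) = {$, d, e, f, g}.
FOLLOW(N): in S->N f, N is followed by f with FIRST {f}; in N->d N E g, N is followed by E g with FIRST {d, e, f, g}; in K->N K S, N is followed by K S with FIRST {λ, d, e, f, g}; in K->N K S, the suffix after N is nullable, so FOLLOW(N) ⊇ FOLLOW(K) = {d, e, f, g}. Thus FOLLOW(N) = {d, e, f, g}.
FOLLOW(E): in P->E d e, E is followed by d e with FIRST {d}; in N->d N E g, E is followed by g with FIRST {g}; in N->g f E, the suffix after E is empty, so FOLLOW(E) ⊇ FOLLOW(N) = {d, e, f, g}; in E->K E, the suffix after E is empty (adds nothing new). Thus FOLLOW(E) = {d, e, f, g}.

{d, e, f, g}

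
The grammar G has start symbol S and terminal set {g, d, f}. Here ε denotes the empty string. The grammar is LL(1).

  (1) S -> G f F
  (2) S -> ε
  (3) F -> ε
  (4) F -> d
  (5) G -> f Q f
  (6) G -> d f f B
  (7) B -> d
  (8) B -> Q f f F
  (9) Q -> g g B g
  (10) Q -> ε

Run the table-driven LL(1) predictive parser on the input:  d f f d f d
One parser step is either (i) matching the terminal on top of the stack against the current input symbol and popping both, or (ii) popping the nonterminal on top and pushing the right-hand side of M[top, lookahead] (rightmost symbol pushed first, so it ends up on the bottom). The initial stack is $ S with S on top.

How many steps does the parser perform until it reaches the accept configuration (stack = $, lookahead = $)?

10

step 1: stack=$ S  input=d f f d f d $  — expand S -> G f F
step 2: stack=$ F f G  input=d f f d f d $  — expand G -> d f f B
step 3: stack=$ F f B f f d  input=d f f d f d $  — match d
step 4: stack=$ F f B f f  input=f f d f d $  — match f
step 5: stack=$ F f B f  input=f d f d $  — match f
step 6: stack=$ F f B  input=d f d $  — expand B -> d
step 7: stack=$ F f d  input=d f d $  — match d
step 8: stack=$ F f  input=f d $  — match f
step 9: stack=$ F  input=d $  — expand F -> d
step 10: stack=$ d  input=d $  — match d
Accept reached after 10 steps.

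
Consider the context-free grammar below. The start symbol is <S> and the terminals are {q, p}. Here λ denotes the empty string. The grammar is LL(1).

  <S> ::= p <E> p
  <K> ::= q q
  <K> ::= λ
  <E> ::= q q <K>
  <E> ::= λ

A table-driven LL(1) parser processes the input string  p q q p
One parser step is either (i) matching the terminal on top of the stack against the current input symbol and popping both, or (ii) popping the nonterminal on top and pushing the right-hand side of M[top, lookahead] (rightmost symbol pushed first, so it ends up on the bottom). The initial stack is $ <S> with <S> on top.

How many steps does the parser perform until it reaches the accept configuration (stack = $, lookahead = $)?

     Stack        Input      Action
  1  $ <S>        p q q p $  expand <S> ::= p <E> p
  2  $ p <E> p    p q q p $  match p
  3  $ p <E>      q q p $    expand <E> ::= q q <K>
  4  $ p <K> q q  q q p $    match q
  5  $ p <K> q    q p $      match q
  6  $ p <K>      p $        expand <K> ::= λ
  7  $ p          p $        match p
Accept reached after 7 steps.

7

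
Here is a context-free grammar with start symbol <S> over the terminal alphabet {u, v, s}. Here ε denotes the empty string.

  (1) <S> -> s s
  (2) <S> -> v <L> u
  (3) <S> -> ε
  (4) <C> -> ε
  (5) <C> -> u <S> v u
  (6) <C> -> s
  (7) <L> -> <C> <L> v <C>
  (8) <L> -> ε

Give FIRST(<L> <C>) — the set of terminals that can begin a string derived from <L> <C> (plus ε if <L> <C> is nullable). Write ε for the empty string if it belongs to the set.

FIRST(<S>) = {ε, s, v}
FIRST(<C>) = {ε, s, u}
FIRST(<L>) = {ε, s, u, v}  (via <C> <L> v <C>)
FIRST(<L> <C>): take FIRST of each symbol in turn, carrying on past any symbol whose FIRST contains ε; result {ε, s, u, v}.

{ε, s, u, v}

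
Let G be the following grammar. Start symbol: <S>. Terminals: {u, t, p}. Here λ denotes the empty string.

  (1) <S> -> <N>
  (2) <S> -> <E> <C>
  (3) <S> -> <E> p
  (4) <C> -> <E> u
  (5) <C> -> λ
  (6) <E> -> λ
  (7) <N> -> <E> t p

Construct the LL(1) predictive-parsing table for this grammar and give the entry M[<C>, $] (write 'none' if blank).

<C> -> λ

FIRST(<E>): from <E>->λ we get {λ}. So FIRST(<E>) = {λ}.
FIRST(<C>): from <C>-><E> u we get {u}; from <C>->λ we get {λ}. So FIRST(<C>) = {λ, u}.
FIRST(<N>): from <N>-><E> t p we get {t}. So FIRST(<N>) = {t}.
FIRST(<S>): from <S>-><N> we get {t}; from <S>-><E> <C> we get {λ, u}; from <S>-><E> p we get {p}. So FIRST(<S>) = {λ, p, t, u}.
FOLLOW(<S>) includes $ since <S> is the start symbol.
FOLLOW(<S>): <S> appears on no right-hand side. Thus FOLLOW(<S>) = {$}.
FOLLOW(<C>): in <S>-><E> <C>, the suffix after <C> is empty, so FOLLOW(<C>) ⊇ FOLLOW(<S>) = {$}. Thus FOLLOW(<C>) = {$}.
For <C> -> <E> u: FIRST(<E> u) = {u}, so it goes in M[<C>, t] for t ∈ {u}.
For <C> -> λ: FIRST(λ) = {λ}, so it goes in M[<C>, t] for t ∈ {}; since λ ∈ FIRST, also for every t ∈ FOLLOW(<C>) = {$}.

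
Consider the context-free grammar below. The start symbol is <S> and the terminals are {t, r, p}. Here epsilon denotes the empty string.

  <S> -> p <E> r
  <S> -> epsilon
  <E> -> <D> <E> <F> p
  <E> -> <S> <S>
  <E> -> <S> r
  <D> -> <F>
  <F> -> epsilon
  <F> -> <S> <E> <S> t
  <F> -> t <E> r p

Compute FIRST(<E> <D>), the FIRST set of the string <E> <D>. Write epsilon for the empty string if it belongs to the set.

{epsilon, p, r, t}

FIRST(<S>) = {epsilon, p}
FIRST(<E>) = {epsilon, p, r, t}  (via <D> <E> <F> p, <S> <S>, <S> r)
FIRST(<F>) = {epsilon, p, r, t}  (via <S> <E> <S> t)
FIRST(<D>) = {epsilon, p, r, t}  (via <F>)
FIRST(<E> <D>): take FIRST of each symbol in turn, carrying on past any symbol whose FIRST contains epsilon; result {epsilon, p, r, t}.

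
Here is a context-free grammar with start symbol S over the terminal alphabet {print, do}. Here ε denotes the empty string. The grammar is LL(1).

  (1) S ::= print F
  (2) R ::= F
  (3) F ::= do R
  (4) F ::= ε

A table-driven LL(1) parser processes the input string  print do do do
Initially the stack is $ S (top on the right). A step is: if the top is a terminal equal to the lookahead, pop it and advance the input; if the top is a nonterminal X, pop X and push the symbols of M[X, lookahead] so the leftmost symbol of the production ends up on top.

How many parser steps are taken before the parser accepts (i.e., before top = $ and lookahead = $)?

12

step 1: stack=$ S  input=print do do do $  — expand S ::= print F
step 2: stack=$ F print  input=print do do do $  — match print
step 3: stack=$ F  input=do do do $  — expand F ::= do R
step 4: stack=$ R do  input=do do do $  — match do
step 5: stack=$ R  input=do do $  — expand R ::= F
step 6: stack=$ F  input=do do $  — expand F ::= do R
step 7: stack=$ R do  input=do do $  — match do
step 8: stack=$ R  input=do $  — expand R ::= F
step 9: stack=$ F  input=do $  — expand F ::= do R
step 10: stack=$ R do  input=do $  — match do
step 11: stack=$ R  input=$  — expand R ::= F
step 12: stack=$ F  input=$  — expand F ::= ε
Accept reached after 12 steps.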